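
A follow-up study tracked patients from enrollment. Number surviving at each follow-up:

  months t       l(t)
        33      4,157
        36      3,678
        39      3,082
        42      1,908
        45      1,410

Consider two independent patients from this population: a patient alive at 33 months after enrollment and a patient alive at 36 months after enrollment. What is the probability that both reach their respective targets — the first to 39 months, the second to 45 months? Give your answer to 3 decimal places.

0.284

p₁ = l(39)/l(33) = 3,082/4,157 = 0.741400; p₂ = l(45)/l(36) = 1,410/3,678 = 0.383361.
P(both) = p₁ × p₂ = 0.741400 × 0.383361 = 0.284224.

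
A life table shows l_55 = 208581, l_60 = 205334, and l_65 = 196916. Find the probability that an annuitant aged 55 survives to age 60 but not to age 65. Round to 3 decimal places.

We want 5|5q55 = (l_60 − l_65)/l_55.
This is the probability of reaching 60 but not 65, conditional on being alive at 55: (l_60 − l_65) / l_55.
= (205334 − 196916) / 208581 = 8418 / 208581 = 0.040358.

0.040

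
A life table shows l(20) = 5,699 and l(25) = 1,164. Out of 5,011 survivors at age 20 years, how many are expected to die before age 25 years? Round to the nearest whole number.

3988

The relevant probability is 1 − 1,164/5,699 = 0.795754.
Expected number = 5,011 × 0.795754 = 3988.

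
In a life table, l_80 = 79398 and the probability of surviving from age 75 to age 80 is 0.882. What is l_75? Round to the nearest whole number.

l_75 = l_80 / p = 79398 / 0.882 = 90020.

90020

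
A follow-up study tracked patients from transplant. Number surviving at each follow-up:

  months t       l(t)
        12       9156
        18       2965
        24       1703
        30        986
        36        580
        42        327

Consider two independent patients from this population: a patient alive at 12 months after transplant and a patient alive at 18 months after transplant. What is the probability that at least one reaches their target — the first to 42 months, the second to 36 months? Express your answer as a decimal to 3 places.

0.224

p₁ = l(42)/l(12) = 327/9156 = 0.035714; p₂ = l(36)/l(18) = 580/2965 = 0.195616.
P(at least one) = 1 − (1−p₁)(1−p₂) = 1 − 0.964286 × 0.804384 = 0.224344.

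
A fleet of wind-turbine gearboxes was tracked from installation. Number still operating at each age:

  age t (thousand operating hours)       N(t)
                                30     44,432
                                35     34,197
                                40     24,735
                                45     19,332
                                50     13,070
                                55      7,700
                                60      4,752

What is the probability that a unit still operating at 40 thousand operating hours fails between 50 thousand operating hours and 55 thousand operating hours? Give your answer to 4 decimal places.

This is the probability of reaching 50 but not 55, conditional on being operational at 40: (N(50) − N(55)) / N(40).
= (13,070 − 7,700) / 24,735 = 5,370 / 24,735 = 0.217101.

0.2171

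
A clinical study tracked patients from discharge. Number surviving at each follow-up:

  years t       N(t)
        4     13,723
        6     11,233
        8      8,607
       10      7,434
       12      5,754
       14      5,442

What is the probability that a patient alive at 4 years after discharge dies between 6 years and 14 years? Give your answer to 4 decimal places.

This is the probability of reaching 6 but not 14, conditional on being alive at 4: (N(6) − N(14)) / N(4).
= (11,233 − 5,442) / 13,723 = 5,791 / 13,723 = 0.421992.

0.4220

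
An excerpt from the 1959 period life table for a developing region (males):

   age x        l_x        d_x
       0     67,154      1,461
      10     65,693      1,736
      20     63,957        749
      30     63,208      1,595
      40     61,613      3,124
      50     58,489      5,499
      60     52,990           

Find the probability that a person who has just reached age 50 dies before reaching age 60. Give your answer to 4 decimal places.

P(die before 60 | alive at 50) = 1 − l_60/l_50 = 1 − 52,990/58,489 = (5,499)/58,489 = 0.094018.

0.0940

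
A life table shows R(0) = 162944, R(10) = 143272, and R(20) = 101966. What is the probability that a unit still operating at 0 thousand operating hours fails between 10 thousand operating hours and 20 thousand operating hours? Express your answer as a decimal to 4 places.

This is the probability of reaching 10 but not 20, conditional on being operational at 0: (R(10) − R(20)) / R(0).
= (143272 − 101966) / 162944 = 41306 / 162944 = 0.253498.

0.2535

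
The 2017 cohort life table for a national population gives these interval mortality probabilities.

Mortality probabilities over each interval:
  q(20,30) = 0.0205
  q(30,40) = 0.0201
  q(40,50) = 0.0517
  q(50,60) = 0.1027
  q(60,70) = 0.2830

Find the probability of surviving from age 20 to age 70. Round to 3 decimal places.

Survival from 20 to 70 is the product of surviving each interval: (1 − 0.0205) × (1 − 0.0201) × (1 − 0.0517) × (1 − 0.1027) × (1 − 0.2830).
= 0.9795 × 0.9799 × 0.9483 × 0.8973 × 0.7170 = 0.585583.

0.586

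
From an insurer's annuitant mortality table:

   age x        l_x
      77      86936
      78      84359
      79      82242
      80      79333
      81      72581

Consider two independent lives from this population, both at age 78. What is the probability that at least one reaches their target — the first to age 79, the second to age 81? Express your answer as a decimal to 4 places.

p₁ = l_79/l_78 = 82242/84359 = 0.974905; p₂ = l_81/l_78 = 72581/84359 = 0.860382.
P(at least one) = 1 − (1−p₁)(1−p₂) = 1 − 0.025095 × 0.139618 = 0.996496.

0.9965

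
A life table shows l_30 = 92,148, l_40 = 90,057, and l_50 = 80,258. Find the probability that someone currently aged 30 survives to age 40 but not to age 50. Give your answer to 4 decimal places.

We want 10|10q30 = (l_40 − l_50)/l_30.
This is the probability of reaching 40 but not 50, conditional on being alive at 30: (l_40 − l_50) / l_30.
= (90,057 − 80,258) / 92,148 = 9,799 / 92,148 = 0.106340.

0.1063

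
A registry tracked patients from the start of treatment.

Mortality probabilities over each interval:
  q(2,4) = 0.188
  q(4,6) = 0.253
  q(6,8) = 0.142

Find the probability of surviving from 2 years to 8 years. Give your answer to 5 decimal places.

0.52043

P(survive 2→8) = (1 − 0.188) × (1 − 0.253) × (1 − 0.142).
= 0.812 × 0.747 × 0.858 = 0.520432.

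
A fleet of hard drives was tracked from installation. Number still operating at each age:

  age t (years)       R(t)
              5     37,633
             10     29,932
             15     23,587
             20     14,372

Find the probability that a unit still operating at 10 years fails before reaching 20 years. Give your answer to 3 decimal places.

P(fail before 20 | operational at 10) = 1 − R(20)/R(10) = 1 − 14,372/29,932 = (15,560)/29,932 = 0.519845.

0.520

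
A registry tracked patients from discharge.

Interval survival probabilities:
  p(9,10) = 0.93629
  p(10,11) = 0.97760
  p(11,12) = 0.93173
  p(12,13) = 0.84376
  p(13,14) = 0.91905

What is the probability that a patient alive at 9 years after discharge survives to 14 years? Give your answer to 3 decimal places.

0.661

P(survive 9→14) = 0.93629 × 0.97760 × 0.93173 × 0.84376 × 0.91905.
= 0.661332.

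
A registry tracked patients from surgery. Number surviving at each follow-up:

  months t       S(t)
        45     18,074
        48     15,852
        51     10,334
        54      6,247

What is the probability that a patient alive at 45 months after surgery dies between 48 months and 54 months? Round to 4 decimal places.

0.5314

This is the probability of reaching 48 but not 54, conditional on being alive at 45: (S(48) − S(54)) / S(45).
= (15,852 − 6,247) / 18,074 = 9,605 / 18,074 = 0.531426.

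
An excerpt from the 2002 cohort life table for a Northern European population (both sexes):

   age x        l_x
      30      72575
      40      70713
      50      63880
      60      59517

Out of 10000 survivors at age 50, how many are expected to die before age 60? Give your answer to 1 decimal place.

The relevant probability is 1 − 59517/63880 = 0.068300.
Expected number = 10000 × 0.068300 = 683.0.

683.0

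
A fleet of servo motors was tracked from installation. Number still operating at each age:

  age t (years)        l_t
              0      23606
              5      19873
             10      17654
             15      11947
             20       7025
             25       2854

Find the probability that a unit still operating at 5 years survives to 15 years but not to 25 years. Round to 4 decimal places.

0.4576

This is the probability of reaching 15 but not 25, conditional on being operational at 5: (l_15 − l_25) / l_5.
= (11947 − 2854) / 19873 = 9093 / 19873 = 0.457555.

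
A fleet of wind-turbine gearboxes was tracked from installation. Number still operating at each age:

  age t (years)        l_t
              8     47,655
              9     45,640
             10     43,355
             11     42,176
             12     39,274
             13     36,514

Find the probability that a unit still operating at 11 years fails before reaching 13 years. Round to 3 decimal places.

0.134

P(fail before 13 | operational at 11) = 1 − l_13/l_11 = 1 − 36,514/42,176 = (5,662)/42,176 = 0.134247.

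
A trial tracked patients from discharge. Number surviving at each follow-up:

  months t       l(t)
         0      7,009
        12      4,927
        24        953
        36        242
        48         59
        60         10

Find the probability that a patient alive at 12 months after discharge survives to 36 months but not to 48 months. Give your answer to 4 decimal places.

This is the probability of reaching 36 but not 48, conditional on being alive at 12: (l(36) − l(48)) / l(12).
= (242 − 59) / 4,927 = 183 / 4,927 = 0.037142.

0.0371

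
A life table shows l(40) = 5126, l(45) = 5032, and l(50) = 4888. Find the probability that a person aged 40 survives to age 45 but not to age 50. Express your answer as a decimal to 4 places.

This is the probability of reaching 45 but not 50, conditional on being alive at 40: (l(45) − l(50)) / l(40).
= (5032 − 4888) / 5126 = 144 / 5126 = 0.028092.

0.0281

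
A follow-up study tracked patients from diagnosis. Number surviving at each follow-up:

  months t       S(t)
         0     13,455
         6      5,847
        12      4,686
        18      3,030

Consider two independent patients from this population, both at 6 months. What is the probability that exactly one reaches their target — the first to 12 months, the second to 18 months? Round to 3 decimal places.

p₁ = S(12)/S(6) = 4,686/5,847 = 0.801437; p₂ = S(18)/S(6) = 3,030/5,847 = 0.518214.
P(exactly one) = p₁(1−p₂) + (1−p₁)p₂ = 0.386121 + 0.102898 = 0.489019.

0.489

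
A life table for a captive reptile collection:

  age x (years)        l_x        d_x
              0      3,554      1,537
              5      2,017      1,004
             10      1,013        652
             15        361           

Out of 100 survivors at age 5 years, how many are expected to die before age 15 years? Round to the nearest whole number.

The relevant probability is 1 − 361/2,017 = 0.821021.
Expected number = 100 × 0.821021 = 82.

82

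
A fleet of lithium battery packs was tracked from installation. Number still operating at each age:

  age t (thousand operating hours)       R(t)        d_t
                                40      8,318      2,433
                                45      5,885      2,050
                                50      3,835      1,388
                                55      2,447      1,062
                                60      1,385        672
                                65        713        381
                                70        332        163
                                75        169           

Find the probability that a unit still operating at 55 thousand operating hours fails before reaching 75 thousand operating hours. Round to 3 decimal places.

0.931

P(fail before 75 | operational at 55) = 1 − R(75)/R(55) = 1 − 169/2,447 = (2,278)/2,447 = 0.930936.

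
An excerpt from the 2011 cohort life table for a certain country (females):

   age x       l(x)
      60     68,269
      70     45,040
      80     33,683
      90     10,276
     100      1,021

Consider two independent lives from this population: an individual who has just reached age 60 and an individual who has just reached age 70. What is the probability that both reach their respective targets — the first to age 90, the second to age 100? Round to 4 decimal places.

p₁ = l(90)/l(60) = 10,276/68,269 = 0.150522; p₂ = l(100)/l(70) = 1,021/45,040 = 0.022669.
P(both) = p₁ × p₂ = 0.150522 × 0.022669 = 0.003412.

0.0034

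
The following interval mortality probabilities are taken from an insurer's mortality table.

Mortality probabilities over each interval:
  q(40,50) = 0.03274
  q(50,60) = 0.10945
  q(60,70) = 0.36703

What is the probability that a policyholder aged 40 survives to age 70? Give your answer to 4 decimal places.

Chaining the interval survival probabilities: (1 − 0.03274) × (1 − 0.10945) × (1 − 0.36703).
= 0.96726 × 0.89055 × 0.63297 = 0.545236.

0.5452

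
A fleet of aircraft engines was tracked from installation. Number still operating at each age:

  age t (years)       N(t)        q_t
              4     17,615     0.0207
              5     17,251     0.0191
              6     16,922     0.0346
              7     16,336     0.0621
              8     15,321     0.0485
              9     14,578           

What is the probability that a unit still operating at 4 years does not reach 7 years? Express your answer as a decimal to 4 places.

0.0726

P(fail before 7 | operational at 4) = 1 − N(7)/N(4) = 1 − 16,336/17,615 = (1,279)/17,615 = 0.072609.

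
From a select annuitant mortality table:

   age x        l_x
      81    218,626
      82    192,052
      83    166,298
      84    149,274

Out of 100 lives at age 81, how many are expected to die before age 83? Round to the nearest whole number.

24

The relevant probability is 1 − 166,298/218,626 = 0.239349.
Expected number = 100 × 0.239349 = 24.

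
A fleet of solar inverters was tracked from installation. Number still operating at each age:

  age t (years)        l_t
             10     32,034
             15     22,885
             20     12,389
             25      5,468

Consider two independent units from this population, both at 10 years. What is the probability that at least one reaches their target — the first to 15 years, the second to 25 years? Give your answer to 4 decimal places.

0.7631

p₁ = l_15/l_10 = 22,885/32,034 = 0.714397; p₂ = l_25/l_10 = 5,468/32,034 = 0.170694.
P(at least one) = 1 − (1−p₁)(1−p₂) = 1 − 0.285603 × 0.829306 = 0.763148.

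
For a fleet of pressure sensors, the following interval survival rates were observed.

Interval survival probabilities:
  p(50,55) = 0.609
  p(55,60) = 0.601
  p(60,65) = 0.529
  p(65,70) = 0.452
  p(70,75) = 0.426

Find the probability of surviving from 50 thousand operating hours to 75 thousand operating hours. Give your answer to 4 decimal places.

0.0373

The overall survival probability is 0.609 × 0.601 × 0.529 × 0.452 × 0.426.
= 0.037282.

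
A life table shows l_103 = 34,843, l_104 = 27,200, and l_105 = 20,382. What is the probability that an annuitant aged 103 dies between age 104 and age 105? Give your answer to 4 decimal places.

0.1957

We want 1|1q103 = (l_104 − l_105)/l_103.
This is the probability of reaching 104 but not 105, conditional on being alive at 103: (l_104 − l_105) / l_103.
= (27,200 − 20,382) / 34,843 = 6,818 / 34,843 = 0.195678.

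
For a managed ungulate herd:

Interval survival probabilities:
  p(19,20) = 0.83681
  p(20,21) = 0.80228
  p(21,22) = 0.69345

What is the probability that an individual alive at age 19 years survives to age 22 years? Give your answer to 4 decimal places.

0.4656

P(survive 19→22) = 0.83681 × 0.80228 × 0.69345.
= 0.465552.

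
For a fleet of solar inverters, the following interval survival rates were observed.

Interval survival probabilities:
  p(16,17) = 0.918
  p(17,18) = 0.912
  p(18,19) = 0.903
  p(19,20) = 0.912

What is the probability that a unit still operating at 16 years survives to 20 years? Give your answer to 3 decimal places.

0.689

P(survive 16→20) = 0.918 × 0.912 × 0.903 × 0.912.
= 0.689478.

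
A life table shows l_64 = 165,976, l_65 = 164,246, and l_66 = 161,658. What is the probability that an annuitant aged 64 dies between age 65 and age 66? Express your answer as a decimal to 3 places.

This is the probability of reaching 65 but not 66, conditional on being alive at 64: (l_65 − l_66) / l_64.
= (164,246 − 161,658) / 165,976 = 2,588 / 165,976 = 0.015593.

0.016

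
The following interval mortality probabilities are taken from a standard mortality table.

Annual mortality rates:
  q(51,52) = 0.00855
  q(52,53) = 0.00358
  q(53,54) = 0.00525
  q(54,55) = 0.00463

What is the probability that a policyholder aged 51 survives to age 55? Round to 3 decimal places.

0.978

P(survive 51→55) = (1 − 0.00855) × (1 − 0.00358) × (1 − 0.00525) × (1 − 0.00463).
= 0.99145 × 0.99642 × 0.99475 × 0.99537 = 0.978164.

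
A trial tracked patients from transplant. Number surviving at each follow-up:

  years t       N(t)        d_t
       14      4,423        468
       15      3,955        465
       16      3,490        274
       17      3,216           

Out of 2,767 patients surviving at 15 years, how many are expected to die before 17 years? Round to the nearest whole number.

The relevant probability is 1 − 3,216/3,955 = 0.186852.
Expected number = 2,767 × 0.186852 = 517.

517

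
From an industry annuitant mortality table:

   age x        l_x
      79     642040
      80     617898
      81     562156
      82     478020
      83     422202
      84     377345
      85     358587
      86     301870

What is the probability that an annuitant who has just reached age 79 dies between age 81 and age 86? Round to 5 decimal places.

0.40540

We want 2|5q79 = (l_81 − l_86)/l_79.
This is the probability of reaching 81 but not 86, conditional on being alive at 79: (l_81 − l_86) / l_79.
= (562156 − 301870) / 642040 = 260286 / 642040 = 0.405405.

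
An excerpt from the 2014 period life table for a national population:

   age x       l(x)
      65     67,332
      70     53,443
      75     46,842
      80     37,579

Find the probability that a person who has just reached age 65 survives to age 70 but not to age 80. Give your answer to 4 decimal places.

0.2356

This is the probability of reaching 70 but not 80, conditional on being alive at 65: (l(70) − l(80)) / l(65).
= (53,443 − 37,579) / 67,332 = 15,864 / 67,332 = 0.235609.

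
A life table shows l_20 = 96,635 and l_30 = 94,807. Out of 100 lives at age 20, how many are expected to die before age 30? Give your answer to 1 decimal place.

The relevant probability is 1 − 94,807/96,635 = 0.018917.
Expected number = 100 × 0.018917 = 1.9.

1.9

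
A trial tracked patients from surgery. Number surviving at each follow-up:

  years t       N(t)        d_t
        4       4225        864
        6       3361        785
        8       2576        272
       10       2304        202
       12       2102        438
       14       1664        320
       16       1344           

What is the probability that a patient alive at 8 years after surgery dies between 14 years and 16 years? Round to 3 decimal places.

0.124

This is the probability of reaching 14 but not 16, conditional on being alive at 8: (N(14) − N(16)) / N(8).
= (1664 − 1344) / 2576 = 320 / 2576 = 0.124224.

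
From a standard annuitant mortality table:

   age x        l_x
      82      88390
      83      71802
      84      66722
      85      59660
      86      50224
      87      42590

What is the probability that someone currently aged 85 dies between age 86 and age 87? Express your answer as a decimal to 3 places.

0.128

We want 1|1q85 = (l_86 − l_87)/l_85.
This is the probability of reaching 86 but not 87, conditional on being alive at 85: (l_86 − l_87) / l_85.
= (50224 − 42590) / 59660 = 7634 / 59660 = 0.127958.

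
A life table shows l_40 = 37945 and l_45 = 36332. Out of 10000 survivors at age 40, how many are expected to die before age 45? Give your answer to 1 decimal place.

The relevant probability is 1 − 36332/37945 = 0.042509.
Expected number = 10000 × 0.042509 = 425.1.

425.1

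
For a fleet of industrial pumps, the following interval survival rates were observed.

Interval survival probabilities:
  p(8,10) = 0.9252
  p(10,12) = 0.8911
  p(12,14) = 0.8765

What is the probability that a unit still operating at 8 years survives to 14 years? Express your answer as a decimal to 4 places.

0.7226

The overall survival probability is 0.9252 × 0.8911 × 0.8765.
= 0.722627.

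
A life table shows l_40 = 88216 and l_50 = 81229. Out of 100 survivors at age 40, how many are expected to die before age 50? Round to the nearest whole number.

8

The relevant probability is 1 − 81229/88216 = 0.079203.
Expected number = 100 × 0.079203 = 8.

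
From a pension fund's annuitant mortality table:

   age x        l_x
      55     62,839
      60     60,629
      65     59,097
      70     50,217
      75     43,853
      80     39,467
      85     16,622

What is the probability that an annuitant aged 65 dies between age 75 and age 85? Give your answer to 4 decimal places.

0.4608

This is the probability of reaching 75 but not 85, conditional on being alive at 65: (l_75 − l_85) / l_65.
= (43,853 − 16,622) / 59,097 = 27,231 / 59,097 = 0.460785.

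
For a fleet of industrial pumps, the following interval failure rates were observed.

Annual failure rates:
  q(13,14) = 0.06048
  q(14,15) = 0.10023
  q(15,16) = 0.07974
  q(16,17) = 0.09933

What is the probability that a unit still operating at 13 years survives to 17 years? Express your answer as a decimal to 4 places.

0.7007

P(survive 13→17) = (1 − 0.06048) × (1 − 0.10023) × (1 − 0.07974) × (1 − 0.09933).
= 0.93952 × 0.89977 × 0.92026 × 0.90067 = 0.700670.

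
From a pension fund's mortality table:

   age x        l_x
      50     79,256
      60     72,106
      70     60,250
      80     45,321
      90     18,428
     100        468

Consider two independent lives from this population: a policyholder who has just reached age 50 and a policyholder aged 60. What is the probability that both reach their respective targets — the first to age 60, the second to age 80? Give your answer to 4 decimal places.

0.5718

p₁ = l_60/l_50 = 72,106/79,256 = 0.909786; p₂ = l_80/l_60 = 45,321/72,106 = 0.628533.
P(both) = p₁ × p₂ = 0.909786 × 0.628533 = 0.571831.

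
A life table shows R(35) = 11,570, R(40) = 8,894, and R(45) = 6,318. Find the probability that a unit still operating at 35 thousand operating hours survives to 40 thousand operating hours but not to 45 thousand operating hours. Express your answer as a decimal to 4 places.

0.2226

This is the probability of reaching 40 but not 45, conditional on being operational at 35: (R(40) − R(45)) / R(35).
= (8,894 − 6,318) / 11,570 = 2,576 / 11,570 = 0.222645.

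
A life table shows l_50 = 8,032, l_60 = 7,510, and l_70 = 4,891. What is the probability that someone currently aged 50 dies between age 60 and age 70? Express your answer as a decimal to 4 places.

We want 10|10q50 = (l_60 − l_70)/l_50.
This is the probability of reaching 60 but not 70, conditional on being alive at 50: (l_60 − l_70) / l_50.
= (7,510 − 4,891) / 8,032 = 2,619 / 8,032 = 0.326071.

0.3261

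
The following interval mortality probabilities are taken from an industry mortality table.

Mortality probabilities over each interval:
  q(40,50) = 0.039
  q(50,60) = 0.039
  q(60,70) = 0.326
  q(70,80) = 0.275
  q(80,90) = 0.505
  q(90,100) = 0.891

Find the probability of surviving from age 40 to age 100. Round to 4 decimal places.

Chaining the interval survival probabilities: (1 − 0.039) × (1 − 0.039) × (1 − 0.326) × (1 − 0.275) × (1 − 0.505) × (1 − 0.891).
= 0.961 × 0.961 × 0.674 × 0.725 × 0.495 × 0.109 = 0.024349.

0.0243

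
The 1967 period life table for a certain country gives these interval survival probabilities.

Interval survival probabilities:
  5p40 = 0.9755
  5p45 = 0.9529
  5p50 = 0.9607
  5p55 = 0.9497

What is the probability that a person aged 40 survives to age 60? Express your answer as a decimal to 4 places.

Chaining the interval survival probabilities: 0.9755 × 0.9529 × 0.9607 × 0.9497.
= 0.848103.

0.8481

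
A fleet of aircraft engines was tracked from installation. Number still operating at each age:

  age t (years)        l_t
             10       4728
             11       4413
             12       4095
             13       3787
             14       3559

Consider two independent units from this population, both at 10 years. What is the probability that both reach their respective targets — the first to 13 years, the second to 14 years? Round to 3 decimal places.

0.603

p₁ = l_13/l_10 = 3787/4728 = 0.800973; p₂ = l_14/l_10 = 3559/4728 = 0.752750.
P(both) = p₁ × p₂ = 0.800973 × 0.752750 = 0.602932.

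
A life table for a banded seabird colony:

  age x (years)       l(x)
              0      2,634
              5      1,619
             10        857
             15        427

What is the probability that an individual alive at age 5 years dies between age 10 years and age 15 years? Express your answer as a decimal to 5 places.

0.26560

This is the probability of reaching 10 but not 15, conditional on being alive at 5: (l(10) − l(15)) / l(5).
= (857 − 427) / 1,619 = 430 / 1,619 = 0.265596.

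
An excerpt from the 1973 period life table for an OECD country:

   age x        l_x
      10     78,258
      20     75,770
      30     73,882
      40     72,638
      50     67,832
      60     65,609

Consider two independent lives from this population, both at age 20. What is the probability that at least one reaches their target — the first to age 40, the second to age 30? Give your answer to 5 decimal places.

0.99897

p₁ = l_40/l_20 = 72,638/75,770 = 0.958664; p₂ = l_30/l_20 = 73,882/75,770 = 0.975082.
P(at least one) = 1 − (1−p₁)(1−p₂) = 1 − 0.041336 × 0.024918 = 0.998970.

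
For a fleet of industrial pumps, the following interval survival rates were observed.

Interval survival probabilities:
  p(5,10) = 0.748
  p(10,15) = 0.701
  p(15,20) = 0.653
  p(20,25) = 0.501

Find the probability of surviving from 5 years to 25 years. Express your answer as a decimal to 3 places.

0.172

The overall survival probability is 0.748 × 0.701 × 0.653 × 0.501.
= 0.171542.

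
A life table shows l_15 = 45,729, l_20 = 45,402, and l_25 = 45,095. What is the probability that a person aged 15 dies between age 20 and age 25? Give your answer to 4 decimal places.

0.0067

We want 5|5q15 = (l_20 − l_25)/l_15.
This is the probability of reaching 20 but not 25, conditional on being alive at 15: (l_20 − l_25) / l_15.
= (45,402 − 45,095) / 45,729 = 307 / 45,729 = 0.006713.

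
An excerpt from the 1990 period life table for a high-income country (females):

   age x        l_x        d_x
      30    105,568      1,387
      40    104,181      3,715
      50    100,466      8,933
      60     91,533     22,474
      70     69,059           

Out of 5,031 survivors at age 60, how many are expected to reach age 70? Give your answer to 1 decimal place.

3795.7

The relevant probability is 69,059/91,533 = 0.754471.
Expected number = 5,031 × 0.754471 = 3795.7.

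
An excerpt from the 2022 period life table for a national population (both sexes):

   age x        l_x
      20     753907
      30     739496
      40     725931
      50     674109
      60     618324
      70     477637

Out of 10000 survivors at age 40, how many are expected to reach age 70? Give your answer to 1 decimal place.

6579.6

The relevant probability is 477637/725931 = 0.657965.
Expected number = 10000 × 0.657965 = 6579.6.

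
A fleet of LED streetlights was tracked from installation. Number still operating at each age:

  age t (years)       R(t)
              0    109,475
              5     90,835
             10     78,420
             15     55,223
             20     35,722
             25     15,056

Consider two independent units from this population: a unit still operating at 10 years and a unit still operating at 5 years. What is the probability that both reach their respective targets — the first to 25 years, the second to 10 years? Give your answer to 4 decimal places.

0.1658

p₁ = R(25)/R(10) = 15,056/78,420 = 0.191992; p₂ = R(10)/R(5) = 78,420/90,835 = 0.863324.
P(both) = p₁ × p₂ = 0.191992 × 0.863324 = 0.165751.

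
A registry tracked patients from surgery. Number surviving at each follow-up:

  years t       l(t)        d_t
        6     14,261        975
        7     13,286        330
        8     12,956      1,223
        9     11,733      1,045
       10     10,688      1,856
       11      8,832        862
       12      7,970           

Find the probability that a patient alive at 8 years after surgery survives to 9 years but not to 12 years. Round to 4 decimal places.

This is the probability of reaching 9 but not 12, conditional on being alive at 8: (l(9) − l(12)) / l(8).
= (11,733 − 7,970) / 12,956 = 3,763 / 12,956 = 0.290445.

0.2904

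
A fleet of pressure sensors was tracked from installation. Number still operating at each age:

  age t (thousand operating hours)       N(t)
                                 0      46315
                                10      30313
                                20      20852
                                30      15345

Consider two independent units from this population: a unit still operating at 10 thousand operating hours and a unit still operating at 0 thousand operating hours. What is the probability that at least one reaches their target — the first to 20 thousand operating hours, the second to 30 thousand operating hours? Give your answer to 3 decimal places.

0.791

p₁ = N(20)/N(10) = 20852/30313 = 0.687890; p₂ = N(30)/N(0) = 15345/46315 = 0.331318.
P(at least one) = 1 − (1−p₁)(1−p₂) = 1 − 0.312110 × 0.668682 = 0.791298.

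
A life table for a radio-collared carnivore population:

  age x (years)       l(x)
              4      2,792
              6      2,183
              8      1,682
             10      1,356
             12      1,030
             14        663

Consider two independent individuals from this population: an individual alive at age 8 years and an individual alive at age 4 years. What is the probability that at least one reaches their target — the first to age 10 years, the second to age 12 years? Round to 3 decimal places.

p₁ = l(10)/l(8) = 1,356/1,682 = 0.806183; p₂ = l(12)/l(4) = 1,030/2,792 = 0.368911.
P(at least one) = 1 − (1−p₁)(1−p₂) = 1 − 0.193817 × 0.631089 = 0.877684.

0.878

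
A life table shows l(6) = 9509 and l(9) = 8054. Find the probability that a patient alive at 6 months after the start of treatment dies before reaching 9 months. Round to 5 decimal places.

0.15301

P(die before 9 | alive at 6) = 1 − l(9)/l(6) = 1 − 8054/9509 = (1455)/9509 = 0.153013.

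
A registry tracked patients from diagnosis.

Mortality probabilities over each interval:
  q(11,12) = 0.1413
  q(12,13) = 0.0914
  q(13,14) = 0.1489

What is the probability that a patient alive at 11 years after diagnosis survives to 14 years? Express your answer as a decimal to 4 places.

P(survive 11→14) = (1 − 0.1413) × (1 − 0.0914) × (1 − 0.1489).
= 0.8587 × 0.9086 × 0.8511 = 0.664041.

0.6640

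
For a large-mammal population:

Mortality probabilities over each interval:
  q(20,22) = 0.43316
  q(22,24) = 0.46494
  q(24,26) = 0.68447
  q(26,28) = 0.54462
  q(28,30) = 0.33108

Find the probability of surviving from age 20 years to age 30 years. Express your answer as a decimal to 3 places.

0.029

Survival from 20 to 30 is the product of surviving each interval: (1 − 0.43316) × (1 − 0.46494) × (1 − 0.68447) × (1 − 0.54462) × (1 − 0.33108).
= 0.56684 × 0.53506 × 0.31553 × 0.45538 × 0.66892 = 0.029151.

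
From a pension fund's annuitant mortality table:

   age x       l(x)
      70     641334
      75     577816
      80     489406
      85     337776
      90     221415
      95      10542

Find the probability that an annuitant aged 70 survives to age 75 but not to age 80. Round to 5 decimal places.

0.13785

This is the probability of reaching 75 but not 80, conditional on being alive at 70: (l(75) − l(80)) / l(70).
= (577816 − 489406) / 641334 = 88410 / 641334 = 0.137853.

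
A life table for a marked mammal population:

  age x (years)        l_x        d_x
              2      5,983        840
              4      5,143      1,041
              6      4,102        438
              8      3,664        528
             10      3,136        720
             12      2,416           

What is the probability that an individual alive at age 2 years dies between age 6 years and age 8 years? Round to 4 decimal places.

This is the probability of reaching 6 but not 8, conditional on being alive at 2: (l_6 − l_8) / l_2.
= (4,102 − 3,664) / 5,983 = 438 / 5,983 = 0.073207.

0.0732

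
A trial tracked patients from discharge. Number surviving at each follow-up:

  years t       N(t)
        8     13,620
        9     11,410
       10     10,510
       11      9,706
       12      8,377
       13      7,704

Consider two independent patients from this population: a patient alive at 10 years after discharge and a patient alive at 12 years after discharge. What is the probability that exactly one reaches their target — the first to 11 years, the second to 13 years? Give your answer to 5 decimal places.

p₁ = N(11)/N(10) = 9,706/10,510 = 0.923501; p₂ = N(13)/N(12) = 7,704/8,377 = 0.919661.
P(exactly one) = p₁(1−p₂) + (1−p₁)p₂ = 0.074193 + 0.070353 = 0.144546.

0.14455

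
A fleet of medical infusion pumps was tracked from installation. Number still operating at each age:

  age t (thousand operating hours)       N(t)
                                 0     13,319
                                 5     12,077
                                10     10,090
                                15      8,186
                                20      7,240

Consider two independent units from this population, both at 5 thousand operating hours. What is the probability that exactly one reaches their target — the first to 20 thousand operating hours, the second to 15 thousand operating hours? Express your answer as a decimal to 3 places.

0.465

p₁ = N(20)/N(5) = 7,240/12,077 = 0.599487; p₂ = N(15)/N(5) = 8,186/12,077 = 0.677817.
P(exactly one) = p₁(1−p₂) + (1−p₁)p₂ = 0.193145 + 0.271475 = 0.464619.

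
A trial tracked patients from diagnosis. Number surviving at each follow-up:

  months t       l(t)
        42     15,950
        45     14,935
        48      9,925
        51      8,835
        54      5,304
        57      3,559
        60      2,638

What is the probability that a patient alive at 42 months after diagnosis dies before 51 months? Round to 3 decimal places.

0.446

P(die before 51 | alive at 42) = 1 − l(51)/l(42) = 1 − 8,835/15,950 = (7,115)/15,950 = 0.446082.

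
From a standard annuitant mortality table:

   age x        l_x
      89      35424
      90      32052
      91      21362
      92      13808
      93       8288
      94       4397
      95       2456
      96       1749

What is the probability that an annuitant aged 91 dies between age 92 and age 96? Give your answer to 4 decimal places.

We want 1|4q91 = (l_92 − l_96)/l_91.
This is the probability of reaching 92 but not 96, conditional on being alive at 91: (l_92 − l_96) / l_91.
= (13808 − 1749) / 21362 = 12059 / 21362 = 0.564507.

0.5645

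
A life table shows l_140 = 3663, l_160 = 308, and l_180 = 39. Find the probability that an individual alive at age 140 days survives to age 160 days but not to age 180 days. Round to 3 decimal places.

0.073

This is the probability of reaching 160 but not 180, conditional on being alive at 140: (l_160 − l_180) / l_140.
= (308 − 39) / 3663 = 269 / 3663 = 0.073437.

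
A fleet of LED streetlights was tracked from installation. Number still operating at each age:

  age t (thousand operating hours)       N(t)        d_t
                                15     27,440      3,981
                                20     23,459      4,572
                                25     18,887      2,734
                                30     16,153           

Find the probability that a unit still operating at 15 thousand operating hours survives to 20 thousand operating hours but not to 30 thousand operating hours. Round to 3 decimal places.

0.266

This is the probability of reaching 20 but not 30, conditional on being operational at 15: (N(20) − N(30)) / N(15).
= (23,459 − 16,153) / 27,440 = 7,306 / 27,440 = 0.266254.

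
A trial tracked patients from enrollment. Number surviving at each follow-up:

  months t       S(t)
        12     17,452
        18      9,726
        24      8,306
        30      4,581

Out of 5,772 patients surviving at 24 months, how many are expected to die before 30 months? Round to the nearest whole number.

The relevant probability is 1 − 4,581/8,306 = 0.448471.
Expected number = 5,772 × 0.448471 = 2589.

2589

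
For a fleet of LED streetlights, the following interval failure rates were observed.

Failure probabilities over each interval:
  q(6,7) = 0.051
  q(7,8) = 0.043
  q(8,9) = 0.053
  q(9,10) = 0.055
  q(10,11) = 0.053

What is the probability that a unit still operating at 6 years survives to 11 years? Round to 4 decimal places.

0.7697

P(survive 6→11) = (1 − 0.051) × (1 − 0.043) × (1 − 0.053) × (1 − 0.055) × (1 − 0.053).
= 0.949 × 0.957 × 0.947 × 0.945 × 0.947 = 0.769679.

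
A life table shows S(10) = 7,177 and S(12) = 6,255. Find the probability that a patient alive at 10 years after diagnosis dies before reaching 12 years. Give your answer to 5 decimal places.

0.12847

P(die before 12 | alive at 10) = 1 − S(12)/S(10) = 1 − 6,255/7,177 = (922)/7,177 = 0.128466.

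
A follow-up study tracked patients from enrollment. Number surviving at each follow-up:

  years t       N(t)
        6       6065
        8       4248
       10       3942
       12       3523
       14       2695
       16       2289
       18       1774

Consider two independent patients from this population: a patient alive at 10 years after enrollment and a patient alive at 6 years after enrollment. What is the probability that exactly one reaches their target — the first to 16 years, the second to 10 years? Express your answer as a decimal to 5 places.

0.47581

p₁ = N(16)/N(10) = 2289/3942 = 0.580670; p₂ = N(10)/N(6) = 3942/6065 = 0.649959.
P(exactly one) = p₁(1−p₂) + (1−p₁)p₂ = 0.203258 + 0.272547 = 0.475806.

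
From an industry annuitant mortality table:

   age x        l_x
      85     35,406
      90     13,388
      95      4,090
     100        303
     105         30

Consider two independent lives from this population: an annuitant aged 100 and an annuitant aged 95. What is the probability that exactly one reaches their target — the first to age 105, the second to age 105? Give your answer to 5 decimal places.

0.10489

p₁ = l_105/l_100 = 30/303 = 0.099010; p₂ = l_105/l_95 = 30/4,090 = 0.007335.
P(exactly one) = p₁(1−p₂) + (1−p₁)p₂ = 0.098284 + 0.006609 = 0.104893.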